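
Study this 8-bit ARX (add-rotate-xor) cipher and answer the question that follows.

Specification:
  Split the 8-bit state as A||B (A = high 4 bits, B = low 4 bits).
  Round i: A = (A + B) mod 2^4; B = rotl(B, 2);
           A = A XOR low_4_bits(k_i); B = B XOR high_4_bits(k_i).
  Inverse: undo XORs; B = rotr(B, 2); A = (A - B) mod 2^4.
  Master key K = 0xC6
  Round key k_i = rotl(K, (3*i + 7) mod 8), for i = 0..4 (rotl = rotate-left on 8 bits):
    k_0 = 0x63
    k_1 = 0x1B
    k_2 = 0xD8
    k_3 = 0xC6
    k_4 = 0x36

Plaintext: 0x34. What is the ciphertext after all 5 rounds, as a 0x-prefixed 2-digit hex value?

s_0 = plaintext = 0x34
s_1 = Round(s_0, k_0) = 0x47
s_2 = Round(s_1, k_1) = 0x0C
s_3 = Round(s_2, k_2) = 0x4E
s_4 = Round(s_3, k_3) = 0x47
s_5 = Round(s_4, k_4) = 0xDE

0xDE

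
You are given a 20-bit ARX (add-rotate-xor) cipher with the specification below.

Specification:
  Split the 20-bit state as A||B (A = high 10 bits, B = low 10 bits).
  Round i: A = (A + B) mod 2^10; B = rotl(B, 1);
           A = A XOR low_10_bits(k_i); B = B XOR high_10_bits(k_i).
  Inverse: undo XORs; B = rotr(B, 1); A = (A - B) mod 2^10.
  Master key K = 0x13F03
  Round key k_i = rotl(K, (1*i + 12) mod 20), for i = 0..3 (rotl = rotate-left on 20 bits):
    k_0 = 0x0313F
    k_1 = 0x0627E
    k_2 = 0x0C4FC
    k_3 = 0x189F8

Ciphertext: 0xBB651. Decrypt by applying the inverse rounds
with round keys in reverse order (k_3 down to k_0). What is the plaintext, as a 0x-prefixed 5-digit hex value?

s_0 = ciphertext = 0xBB651
s_1 = InvRound(s_0, k_3) = 0xFF319
s_2 = InvRound(s_1, k_2) = 0x5B194
s_3 = InvRound(s_2, k_1) = 0x930C6
s_4 = InvRound(s_3, k_0) = 0xC3865

0xC3865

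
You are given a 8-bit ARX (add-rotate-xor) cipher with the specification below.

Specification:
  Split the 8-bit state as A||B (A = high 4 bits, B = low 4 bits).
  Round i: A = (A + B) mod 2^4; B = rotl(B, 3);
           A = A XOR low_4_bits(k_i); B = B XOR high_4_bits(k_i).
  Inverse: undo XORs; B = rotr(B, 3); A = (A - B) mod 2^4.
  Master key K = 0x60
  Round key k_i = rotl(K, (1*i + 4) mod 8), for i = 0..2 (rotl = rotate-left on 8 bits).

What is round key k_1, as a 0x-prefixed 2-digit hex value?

0x0C

K = 0x60
k_0 = rotl(K, (1*0+4) mod 8) = rotl(K, 4) = 0x06
k_1 = rotl(K, (1*1+4) mod 8) = rotl(K, 5) = 0x0C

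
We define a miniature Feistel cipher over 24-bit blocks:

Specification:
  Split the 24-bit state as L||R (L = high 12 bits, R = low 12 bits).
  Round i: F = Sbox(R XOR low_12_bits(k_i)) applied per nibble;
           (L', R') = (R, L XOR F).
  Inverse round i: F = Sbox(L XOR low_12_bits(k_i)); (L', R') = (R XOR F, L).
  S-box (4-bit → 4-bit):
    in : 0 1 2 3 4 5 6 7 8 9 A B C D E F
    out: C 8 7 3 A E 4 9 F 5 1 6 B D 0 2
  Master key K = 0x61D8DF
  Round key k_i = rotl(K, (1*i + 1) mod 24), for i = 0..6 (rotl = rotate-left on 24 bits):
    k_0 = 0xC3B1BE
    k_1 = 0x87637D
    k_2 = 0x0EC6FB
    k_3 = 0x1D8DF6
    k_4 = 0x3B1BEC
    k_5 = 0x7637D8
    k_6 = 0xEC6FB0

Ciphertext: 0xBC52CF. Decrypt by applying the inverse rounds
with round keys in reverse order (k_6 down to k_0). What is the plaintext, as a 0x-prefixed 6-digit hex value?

s_0 = ciphertext = 0xBC52CF
s_1 = InvRound(s_0, k_6) = 0x851BC5
s_2 = InvRound(s_1, k_5) = 0x930851
s_3 = InvRound(s_2, k_4) = 0xF8A930
s_4 = InvRound(s_3, k_3) = 0xEABF8A
s_5 = InvRound(s_4, k_2) = 0x066EAB
s_6 = InvRound(s_5, k_1) = 0xD2D066
s_7 = InvRound(s_6, k_0) = 0xB35D2D

0xB35D2D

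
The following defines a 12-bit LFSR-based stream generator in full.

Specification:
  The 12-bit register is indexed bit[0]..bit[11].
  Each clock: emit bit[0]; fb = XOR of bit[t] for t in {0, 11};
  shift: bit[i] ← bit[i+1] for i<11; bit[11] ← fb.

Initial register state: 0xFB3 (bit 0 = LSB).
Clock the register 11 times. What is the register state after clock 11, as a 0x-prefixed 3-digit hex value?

reg_0 = 0xFB3
clock 1: out=1, reg = 0x7D9
clock 2: out=1, reg = 0xBEC
clock 3: out=0, reg = 0xDF6
clock 4: out=0, reg = 0xEFB
clock 5: out=1, reg = 0x77D
clock 6: out=1, reg = 0xBBE
clock 7: out=0, reg = 0xDDF
clock 8: out=1, reg = 0x6EF
clock 9: out=1, reg = 0xB77
clock 10: out=1, reg = 0x5BB
clock 11: out=1, reg = 0xADD

0xADD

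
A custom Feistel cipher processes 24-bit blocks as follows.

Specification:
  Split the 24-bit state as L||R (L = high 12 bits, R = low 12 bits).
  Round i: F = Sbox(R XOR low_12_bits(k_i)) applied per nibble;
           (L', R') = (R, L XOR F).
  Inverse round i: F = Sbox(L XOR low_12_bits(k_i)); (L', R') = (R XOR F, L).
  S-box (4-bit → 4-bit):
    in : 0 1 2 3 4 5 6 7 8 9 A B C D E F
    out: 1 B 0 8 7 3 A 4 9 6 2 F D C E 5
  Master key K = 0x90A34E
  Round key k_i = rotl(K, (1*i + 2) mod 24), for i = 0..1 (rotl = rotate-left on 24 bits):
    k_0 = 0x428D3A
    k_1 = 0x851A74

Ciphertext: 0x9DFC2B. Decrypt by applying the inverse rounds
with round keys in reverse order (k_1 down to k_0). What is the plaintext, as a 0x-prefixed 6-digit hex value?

0xF51404

s_0 = ciphertext = 0x9DFC2B
s_1 = InvRound(s_0, k_1) = 0x4049DF
s_2 = InvRound(s_1, k_0) = 0xF51404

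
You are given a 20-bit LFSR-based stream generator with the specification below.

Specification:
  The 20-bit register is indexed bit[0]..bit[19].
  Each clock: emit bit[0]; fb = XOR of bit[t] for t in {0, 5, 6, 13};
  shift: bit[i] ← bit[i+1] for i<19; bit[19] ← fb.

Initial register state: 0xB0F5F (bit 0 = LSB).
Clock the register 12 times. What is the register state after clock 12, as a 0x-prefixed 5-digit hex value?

0xB40B0

reg_0 = 0xB0F5F
clock 1: out=1, reg = 0x587AF
clock 2: out=1, reg = 0x2C3D7
clock 3: out=1, reg = 0x161EB
clock 4: out=1, reg = 0x0B0F5
clock 5: out=1, reg = 0x0587A
clock 6: out=0, reg = 0x02C3D
clock 7: out=1, reg = 0x8161E
clock 8: out=0, reg = 0x40B0F
clock 9: out=1, reg = 0xA0587
clock 10: out=1, reg = 0xD02C3
clock 11: out=1, reg = 0x68161
clock 12: out=1, reg = 0xB40B0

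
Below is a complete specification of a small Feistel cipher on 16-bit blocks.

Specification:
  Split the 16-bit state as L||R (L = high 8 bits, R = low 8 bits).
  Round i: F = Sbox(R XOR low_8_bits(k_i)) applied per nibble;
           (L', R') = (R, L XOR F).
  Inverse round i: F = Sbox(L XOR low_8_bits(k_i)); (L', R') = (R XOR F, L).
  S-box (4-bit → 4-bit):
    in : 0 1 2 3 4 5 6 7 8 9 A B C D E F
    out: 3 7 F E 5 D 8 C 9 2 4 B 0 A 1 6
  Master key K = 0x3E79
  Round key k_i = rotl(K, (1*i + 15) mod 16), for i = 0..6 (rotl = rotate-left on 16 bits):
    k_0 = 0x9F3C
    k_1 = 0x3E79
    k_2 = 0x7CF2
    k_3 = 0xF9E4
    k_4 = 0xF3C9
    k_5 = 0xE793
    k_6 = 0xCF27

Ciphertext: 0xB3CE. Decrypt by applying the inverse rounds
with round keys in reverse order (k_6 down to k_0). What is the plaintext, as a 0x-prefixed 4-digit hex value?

s_0 = ciphertext = 0xB3CE
s_1 = InvRound(s_0, k_6) = 0xEBB3
s_2 = InvRound(s_1, k_5) = 0x7AEB
s_3 = InvRound(s_2, k_4) = 0x557A
s_4 = InvRound(s_3, k_3) = 0xCD55
s_5 = InvRound(s_4, k_2) = 0xB3CD
s_6 = InvRound(s_5, k_1) = 0xC9B3
s_7 = InvRound(s_6, k_0) = 0xDEC9

0xDEC9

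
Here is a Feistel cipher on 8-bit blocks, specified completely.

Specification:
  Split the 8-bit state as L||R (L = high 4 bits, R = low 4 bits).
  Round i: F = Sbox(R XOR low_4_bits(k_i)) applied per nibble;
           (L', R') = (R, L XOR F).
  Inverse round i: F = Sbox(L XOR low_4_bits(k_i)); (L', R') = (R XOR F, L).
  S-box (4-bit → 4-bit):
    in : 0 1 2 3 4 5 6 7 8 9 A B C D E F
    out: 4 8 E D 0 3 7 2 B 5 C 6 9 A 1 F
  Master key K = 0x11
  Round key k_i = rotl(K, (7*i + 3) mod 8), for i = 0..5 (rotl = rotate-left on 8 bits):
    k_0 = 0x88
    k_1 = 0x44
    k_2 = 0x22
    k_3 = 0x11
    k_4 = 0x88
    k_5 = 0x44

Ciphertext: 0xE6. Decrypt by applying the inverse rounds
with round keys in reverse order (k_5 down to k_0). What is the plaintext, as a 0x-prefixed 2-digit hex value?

0x56

s_0 = ciphertext = 0xE6
s_1 = InvRound(s_0, k_5) = 0xAE
s_2 = InvRound(s_1, k_4) = 0x0A
s_3 = InvRound(s_2, k_3) = 0x20
s_4 = InvRound(s_3, k_2) = 0x42
s_5 = InvRound(s_4, k_1) = 0x64
s_6 = InvRound(s_5, k_0) = 0x56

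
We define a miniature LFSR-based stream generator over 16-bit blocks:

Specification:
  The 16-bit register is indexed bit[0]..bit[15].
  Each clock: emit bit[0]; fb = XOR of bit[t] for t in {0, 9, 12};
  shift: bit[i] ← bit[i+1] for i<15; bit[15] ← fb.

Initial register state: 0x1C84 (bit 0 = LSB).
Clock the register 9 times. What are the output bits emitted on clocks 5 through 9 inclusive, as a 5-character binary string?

00010

reg_0 = 0x1C84
clock 1: out=0, reg = 0x8E42
clock 2: out=0, reg = 0xC721
clock 3: out=1, reg = 0x6390
clock 4: out=0, reg = 0xB1C8
clock 5: out=0, reg = 0xD8E4
clock 6: out=0, reg = 0xEC72
clock 7: out=0, reg = 0x7639
clock 8: out=1, reg = 0xBB1C
clock 9: out=0, reg = 0x5D8E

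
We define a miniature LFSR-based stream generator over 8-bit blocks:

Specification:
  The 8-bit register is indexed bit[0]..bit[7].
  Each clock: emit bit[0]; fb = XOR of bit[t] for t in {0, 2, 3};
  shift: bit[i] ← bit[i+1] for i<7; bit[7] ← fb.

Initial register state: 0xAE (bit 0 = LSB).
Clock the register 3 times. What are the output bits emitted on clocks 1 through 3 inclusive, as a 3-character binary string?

011

reg_0 = 0xAE
clock 1: out=0, reg = 0x57
clock 2: out=1, reg = 0x2B
clock 3: out=1, reg = 0x15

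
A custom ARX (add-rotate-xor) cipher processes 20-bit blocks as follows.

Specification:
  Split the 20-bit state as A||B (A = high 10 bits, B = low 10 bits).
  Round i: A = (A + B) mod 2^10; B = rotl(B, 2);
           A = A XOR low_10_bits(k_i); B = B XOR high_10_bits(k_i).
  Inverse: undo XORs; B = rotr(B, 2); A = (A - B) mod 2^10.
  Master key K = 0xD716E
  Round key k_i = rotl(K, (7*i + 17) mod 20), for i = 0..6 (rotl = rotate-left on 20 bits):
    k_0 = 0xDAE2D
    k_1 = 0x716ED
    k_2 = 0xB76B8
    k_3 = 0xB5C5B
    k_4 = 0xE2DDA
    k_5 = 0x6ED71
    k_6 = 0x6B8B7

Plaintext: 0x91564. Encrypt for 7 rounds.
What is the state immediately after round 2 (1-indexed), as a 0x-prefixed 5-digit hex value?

s_0 = plaintext = 0x91564
s_1 = Round(s_0, k_0) = 0x612FA
s_2 = Round(s_1, k_1) = 0xA4E2F
s_3 = Round(s_2, k_2) = 0x9EA63
s_4 = Round(s_3, k_3) = 0x21B59
s_5 = Round(s_4, k_4) = 0x816EC
s_6 = Round(s_5, k_5) = 0x60209
s_7 = Round(s_6, k_6) = 0xCF988

0xA4E2F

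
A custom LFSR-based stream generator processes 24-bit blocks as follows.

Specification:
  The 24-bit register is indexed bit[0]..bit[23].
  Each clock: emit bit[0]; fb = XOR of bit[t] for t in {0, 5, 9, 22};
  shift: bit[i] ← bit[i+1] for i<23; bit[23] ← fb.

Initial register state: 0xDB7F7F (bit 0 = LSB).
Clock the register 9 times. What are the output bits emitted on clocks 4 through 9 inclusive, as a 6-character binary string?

reg_0 = 0xDB7F7F
clock 1: out=1, reg = 0x6DBFBF
clock 2: out=1, reg = 0x36DFDF
clock 3: out=1, reg = 0x1B6FEF
clock 4: out=1, reg = 0x8DB7F7
clock 5: out=1, reg = 0xC6DBFB
clock 6: out=1, reg = 0x636DFD
clock 7: out=1, reg = 0xB1B6FE
clock 8: out=0, reg = 0x58DB7F
clock 9: out=1, reg = 0x2C6DBF

111101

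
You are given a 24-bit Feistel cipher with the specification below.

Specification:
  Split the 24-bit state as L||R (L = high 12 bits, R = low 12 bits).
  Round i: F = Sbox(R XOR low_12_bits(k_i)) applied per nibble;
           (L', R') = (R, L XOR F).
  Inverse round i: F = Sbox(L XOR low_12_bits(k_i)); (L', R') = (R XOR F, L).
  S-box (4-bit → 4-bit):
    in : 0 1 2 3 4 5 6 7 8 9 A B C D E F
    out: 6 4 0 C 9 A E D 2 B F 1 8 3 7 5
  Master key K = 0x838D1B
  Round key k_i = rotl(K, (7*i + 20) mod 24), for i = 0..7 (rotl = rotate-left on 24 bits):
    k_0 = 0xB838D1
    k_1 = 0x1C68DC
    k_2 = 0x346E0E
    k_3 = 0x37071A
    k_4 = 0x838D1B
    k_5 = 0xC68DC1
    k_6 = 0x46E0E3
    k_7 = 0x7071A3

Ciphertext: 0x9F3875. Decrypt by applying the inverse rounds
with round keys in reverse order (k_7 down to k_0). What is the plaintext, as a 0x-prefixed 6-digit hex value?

0xCE6086

s_0 = ciphertext = 0x9F3875
s_1 = InvRound(s_0, k_7) = 0xAD39F3
s_2 = InvRound(s_1, k_6) = 0x635AD3
s_3 = InvRound(s_2, k_5) = 0xB8A635
s_4 = InvRound(s_3, k_4) = 0x881B8A
s_5 = InvRound(s_4, k_3) = 0xE3B881
s_6 = InvRound(s_5, k_2) = 0xE4BE3B
s_7 = InvRound(s_6, k_1) = 0x086E4B
s_8 = InvRound(s_7, k_0) = 0xCE6086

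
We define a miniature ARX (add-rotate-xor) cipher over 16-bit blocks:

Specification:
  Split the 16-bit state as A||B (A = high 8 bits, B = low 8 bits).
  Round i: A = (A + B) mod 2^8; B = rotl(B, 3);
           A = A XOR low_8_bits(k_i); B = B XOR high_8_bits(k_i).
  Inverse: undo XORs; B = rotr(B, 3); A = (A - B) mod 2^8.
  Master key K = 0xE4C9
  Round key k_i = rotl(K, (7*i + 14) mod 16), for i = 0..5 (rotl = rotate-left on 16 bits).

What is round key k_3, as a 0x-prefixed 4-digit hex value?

0x264F

K = 0xE4C9
k_0 = rotl(K, (7*0+14) mod 16) = rotl(K, 14) = 0x7932
k_1 = rotl(K, (7*1+14) mod 16) = rotl(K, 5) = 0x993C
k_2 = rotl(K, (7*2+14) mod 16) = rotl(K, 12) = 0x9E4C
k_3 = rotl(K, (7*3+14) mod 16) = rotl(K, 3) = 0x264F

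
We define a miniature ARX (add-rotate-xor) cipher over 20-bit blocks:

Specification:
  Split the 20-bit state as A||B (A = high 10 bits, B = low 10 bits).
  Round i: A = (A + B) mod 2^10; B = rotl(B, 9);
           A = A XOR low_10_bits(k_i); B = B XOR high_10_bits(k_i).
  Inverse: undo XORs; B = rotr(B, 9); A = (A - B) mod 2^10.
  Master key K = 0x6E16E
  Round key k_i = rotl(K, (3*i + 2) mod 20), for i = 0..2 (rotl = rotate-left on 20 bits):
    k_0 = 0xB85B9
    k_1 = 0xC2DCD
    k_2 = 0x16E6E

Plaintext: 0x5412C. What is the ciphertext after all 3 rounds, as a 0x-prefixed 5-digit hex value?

0x93C43

s_0 = plaintext = 0x5412C
s_1 = Round(s_0, k_0) = 0xF1677
s_2 = Round(s_1, k_1) = 0xFC430
s_3 = Round(s_2, k_2) = 0x93C43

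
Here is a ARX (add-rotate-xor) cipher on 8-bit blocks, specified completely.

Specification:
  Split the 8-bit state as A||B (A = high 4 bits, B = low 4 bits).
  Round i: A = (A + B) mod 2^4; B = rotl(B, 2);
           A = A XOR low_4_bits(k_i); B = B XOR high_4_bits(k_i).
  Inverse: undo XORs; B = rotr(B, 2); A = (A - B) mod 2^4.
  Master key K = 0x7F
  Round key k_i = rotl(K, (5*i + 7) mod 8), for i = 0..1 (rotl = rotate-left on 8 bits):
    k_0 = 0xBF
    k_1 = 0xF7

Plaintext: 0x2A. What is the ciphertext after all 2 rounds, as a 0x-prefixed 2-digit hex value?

0x3B

s_0 = plaintext = 0x2A
s_1 = Round(s_0, k_0) = 0x31
s_2 = Round(s_1, k_1) = 0x3B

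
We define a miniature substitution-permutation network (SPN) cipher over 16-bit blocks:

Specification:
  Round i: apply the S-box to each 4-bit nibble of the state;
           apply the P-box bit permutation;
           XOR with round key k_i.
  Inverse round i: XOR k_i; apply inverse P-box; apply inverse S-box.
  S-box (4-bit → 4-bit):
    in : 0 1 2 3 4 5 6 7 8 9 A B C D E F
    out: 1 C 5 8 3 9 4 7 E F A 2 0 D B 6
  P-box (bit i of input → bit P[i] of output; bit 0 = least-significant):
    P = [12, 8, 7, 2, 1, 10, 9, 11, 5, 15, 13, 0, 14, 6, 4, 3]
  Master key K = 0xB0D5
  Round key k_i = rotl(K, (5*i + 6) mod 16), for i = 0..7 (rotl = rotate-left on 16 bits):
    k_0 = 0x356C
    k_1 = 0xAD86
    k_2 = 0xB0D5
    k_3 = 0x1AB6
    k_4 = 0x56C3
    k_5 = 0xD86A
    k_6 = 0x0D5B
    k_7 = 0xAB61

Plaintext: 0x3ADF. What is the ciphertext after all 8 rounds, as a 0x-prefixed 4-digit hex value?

s_0 = plaintext = 0x3ADF
s_1 = Round(s_0, k_0) = 0xBEE7
s_2 = Round(s_1, k_1) = 0x3065
s_3 = Round(s_2, k_2) = 0xA2F9
s_4 = Round(s_3, k_3) = 0x2D5A
s_5 = Round(s_4, k_4) = 0x3FF4
s_6 = Round(s_5, k_5) = 0x6F62
s_7 = Round(s_6, k_6) = 0xBFCB
s_8 = Round(s_7, k_7) = 0x0A21

0x0A21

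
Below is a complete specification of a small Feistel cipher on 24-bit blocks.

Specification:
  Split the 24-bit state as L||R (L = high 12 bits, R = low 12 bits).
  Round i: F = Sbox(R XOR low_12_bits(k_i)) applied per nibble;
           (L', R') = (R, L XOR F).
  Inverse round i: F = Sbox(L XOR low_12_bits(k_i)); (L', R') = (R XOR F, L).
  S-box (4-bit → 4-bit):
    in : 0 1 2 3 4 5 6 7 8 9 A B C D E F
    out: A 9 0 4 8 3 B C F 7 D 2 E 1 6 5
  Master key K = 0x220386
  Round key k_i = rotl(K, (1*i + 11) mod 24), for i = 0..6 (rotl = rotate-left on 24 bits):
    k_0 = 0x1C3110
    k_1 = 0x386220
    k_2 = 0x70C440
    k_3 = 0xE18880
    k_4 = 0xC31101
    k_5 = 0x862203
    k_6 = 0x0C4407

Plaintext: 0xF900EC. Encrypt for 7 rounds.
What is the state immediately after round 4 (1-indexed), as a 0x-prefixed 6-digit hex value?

s_0 = plaintext = 0xF900EC
s_1 = Round(s_0, k_0) = 0x0EC6CE
s_2 = Round(s_1, k_1) = 0x6CE88A
s_3 = Round(s_2, k_2) = 0x88A823
s_4 = Round(s_3, k_3) = 0x82325E
s_5 = Round(s_4, k_4) = 0x25EC16
s_6 = Round(s_5, k_5) = 0xC164CD
s_7 = Round(s_6, k_6) = 0x4CD6FB

0x82325E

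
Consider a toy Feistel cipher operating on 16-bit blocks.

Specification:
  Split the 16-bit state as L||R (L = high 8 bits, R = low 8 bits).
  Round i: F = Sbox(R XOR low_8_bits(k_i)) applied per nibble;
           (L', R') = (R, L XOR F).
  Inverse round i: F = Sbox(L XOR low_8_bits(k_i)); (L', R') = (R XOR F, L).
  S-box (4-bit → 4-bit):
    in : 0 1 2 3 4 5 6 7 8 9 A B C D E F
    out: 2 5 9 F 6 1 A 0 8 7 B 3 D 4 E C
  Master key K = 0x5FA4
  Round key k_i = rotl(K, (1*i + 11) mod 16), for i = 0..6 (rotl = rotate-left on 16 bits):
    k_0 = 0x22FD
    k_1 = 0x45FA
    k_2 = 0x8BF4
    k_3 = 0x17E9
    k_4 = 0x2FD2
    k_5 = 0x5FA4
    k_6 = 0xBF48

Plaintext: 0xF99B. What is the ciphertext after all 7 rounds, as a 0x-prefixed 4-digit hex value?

0x893E

s_0 = plaintext = 0xF99B
s_1 = Round(s_0, k_0) = 0x9B53
s_2 = Round(s_1, k_1) = 0x532C
s_3 = Round(s_2, k_2) = 0x2C1B
s_4 = Round(s_3, k_3) = 0x1BE5
s_5 = Round(s_4, k_4) = 0xE5EB
s_6 = Round(s_5, k_5) = 0xEB89
s_7 = Round(s_6, k_6) = 0x893E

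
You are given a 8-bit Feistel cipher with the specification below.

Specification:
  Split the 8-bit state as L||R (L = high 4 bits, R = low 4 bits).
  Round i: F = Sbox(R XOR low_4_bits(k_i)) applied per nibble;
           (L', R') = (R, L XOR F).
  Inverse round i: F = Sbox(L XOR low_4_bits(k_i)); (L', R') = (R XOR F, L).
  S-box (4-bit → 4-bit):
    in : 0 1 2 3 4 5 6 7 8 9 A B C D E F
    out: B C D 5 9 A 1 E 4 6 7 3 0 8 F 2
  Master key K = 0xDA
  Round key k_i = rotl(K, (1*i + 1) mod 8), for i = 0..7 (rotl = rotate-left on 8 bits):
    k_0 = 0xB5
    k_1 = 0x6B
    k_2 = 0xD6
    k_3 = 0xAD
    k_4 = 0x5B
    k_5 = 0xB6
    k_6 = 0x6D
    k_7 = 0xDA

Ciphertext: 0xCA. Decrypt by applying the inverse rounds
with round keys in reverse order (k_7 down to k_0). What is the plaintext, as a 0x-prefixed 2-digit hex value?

s_0 = ciphertext = 0xCA
s_1 = InvRound(s_0, k_7) = 0xBC
s_2 = InvRound(s_1, k_6) = 0xDB
s_3 = InvRound(s_2, k_5) = 0x8D
s_4 = InvRound(s_3, k_4) = 0x88
s_5 = InvRound(s_4, k_3) = 0x28
s_6 = InvRound(s_5, k_2) = 0x12
s_7 = InvRound(s_6, k_1) = 0x51
s_8 = InvRound(s_7, k_0) = 0xA5

0xA5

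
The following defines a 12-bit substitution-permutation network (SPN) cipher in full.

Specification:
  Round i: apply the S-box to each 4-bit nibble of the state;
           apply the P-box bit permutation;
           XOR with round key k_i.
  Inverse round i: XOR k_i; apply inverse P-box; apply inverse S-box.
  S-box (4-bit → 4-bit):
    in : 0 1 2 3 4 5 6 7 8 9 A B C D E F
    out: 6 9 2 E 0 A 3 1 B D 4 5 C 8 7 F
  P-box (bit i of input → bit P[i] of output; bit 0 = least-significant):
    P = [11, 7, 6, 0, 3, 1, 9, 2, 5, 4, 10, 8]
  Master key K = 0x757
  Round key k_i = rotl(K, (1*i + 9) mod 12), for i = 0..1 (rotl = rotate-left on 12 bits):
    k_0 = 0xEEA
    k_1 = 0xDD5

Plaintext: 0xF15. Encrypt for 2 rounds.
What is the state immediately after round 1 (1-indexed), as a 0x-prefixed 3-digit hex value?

0xB57

s_0 = plaintext = 0xF15
s_1 = Round(s_0, k_0) = 0xB57
s_2 = Round(s_1, k_1) = 0x1F3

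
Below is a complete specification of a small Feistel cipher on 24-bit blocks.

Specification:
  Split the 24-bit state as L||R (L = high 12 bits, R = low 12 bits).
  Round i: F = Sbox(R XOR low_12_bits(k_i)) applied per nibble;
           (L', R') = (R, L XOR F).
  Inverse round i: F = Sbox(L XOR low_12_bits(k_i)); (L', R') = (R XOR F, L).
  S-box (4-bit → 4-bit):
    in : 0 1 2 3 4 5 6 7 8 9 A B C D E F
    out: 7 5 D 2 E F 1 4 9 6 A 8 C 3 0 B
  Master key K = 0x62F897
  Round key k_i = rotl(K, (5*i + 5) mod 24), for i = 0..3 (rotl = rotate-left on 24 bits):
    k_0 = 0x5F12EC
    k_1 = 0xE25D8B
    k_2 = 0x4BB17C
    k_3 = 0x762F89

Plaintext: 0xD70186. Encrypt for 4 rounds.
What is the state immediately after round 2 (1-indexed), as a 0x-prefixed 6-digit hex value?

0xF6AC83

s_0 = plaintext = 0xD70186
s_1 = Round(s_0, k_0) = 0x186F6A
s_2 = Round(s_1, k_1) = 0xF6AC83
s_3 = Round(s_2, k_2) = 0xC83CD1
s_4 = Round(s_3, k_3) = 0xCD1E7A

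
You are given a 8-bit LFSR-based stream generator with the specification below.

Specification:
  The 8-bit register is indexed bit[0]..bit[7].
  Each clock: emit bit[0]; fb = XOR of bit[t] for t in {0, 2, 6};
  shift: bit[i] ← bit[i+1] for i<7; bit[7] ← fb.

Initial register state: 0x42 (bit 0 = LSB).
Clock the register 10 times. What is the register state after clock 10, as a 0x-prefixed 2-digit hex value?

reg_0 = 0x42
clock 1: out=0, reg = 0xA1
clock 2: out=1, reg = 0xD0
clock 3: out=0, reg = 0xE8
clock 4: out=0, reg = 0xF4
clock 5: out=0, reg = 0x7A
clock 6: out=0, reg = 0xBD
clock 7: out=1, reg = 0x5E
clock 8: out=0, reg = 0x2F
clock 9: out=1, reg = 0x17
clock 10: out=1, reg = 0x0B

0x0B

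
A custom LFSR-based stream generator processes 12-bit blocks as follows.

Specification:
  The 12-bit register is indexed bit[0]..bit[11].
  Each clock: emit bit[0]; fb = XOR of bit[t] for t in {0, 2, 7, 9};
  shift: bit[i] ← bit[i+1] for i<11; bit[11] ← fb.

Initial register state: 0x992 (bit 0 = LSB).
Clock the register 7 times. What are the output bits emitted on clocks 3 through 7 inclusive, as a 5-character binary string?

00100

reg_0 = 0x992
clock 1: out=0, reg = 0xCC9
clock 2: out=1, reg = 0x664
clock 3: out=0, reg = 0x332
clock 4: out=0, reg = 0x999
clock 5: out=1, reg = 0x4CC
clock 6: out=0, reg = 0x266
clock 7: out=0, reg = 0x133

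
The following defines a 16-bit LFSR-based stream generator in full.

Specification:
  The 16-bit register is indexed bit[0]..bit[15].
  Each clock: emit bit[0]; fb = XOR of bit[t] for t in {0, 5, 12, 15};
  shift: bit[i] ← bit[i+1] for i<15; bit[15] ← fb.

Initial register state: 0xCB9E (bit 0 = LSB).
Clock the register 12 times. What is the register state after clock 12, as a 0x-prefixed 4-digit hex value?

0xE75C

reg_0 = 0xCB9E
clock 1: out=0, reg = 0xE5CF
clock 2: out=1, reg = 0x72E7
clock 3: out=1, reg = 0xB973
clock 4: out=1, reg = 0x5CB9
clock 5: out=1, reg = 0xAE5C
clock 6: out=0, reg = 0xD72E
clock 7: out=0, reg = 0xEB97
clock 8: out=1, reg = 0x75CB
clock 9: out=1, reg = 0x3AE5
clock 10: out=1, reg = 0x9D72
clock 11: out=0, reg = 0xCEB9
clock 12: out=1, reg = 0xE75C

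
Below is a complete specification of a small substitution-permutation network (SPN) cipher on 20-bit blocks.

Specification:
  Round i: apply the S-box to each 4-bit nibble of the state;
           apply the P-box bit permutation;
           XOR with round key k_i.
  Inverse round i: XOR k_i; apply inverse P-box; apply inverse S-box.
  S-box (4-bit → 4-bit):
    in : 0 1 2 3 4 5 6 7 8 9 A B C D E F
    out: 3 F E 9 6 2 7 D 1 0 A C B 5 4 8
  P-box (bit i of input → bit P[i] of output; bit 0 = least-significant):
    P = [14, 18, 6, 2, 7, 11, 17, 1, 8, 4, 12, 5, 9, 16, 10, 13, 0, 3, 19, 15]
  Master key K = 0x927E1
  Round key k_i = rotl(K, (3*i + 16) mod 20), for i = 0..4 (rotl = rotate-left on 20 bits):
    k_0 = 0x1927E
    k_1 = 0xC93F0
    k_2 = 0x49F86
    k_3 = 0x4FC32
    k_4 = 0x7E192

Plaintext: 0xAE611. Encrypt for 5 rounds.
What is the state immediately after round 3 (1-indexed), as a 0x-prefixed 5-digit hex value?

s_0 = plaintext = 0xAE611
s_1 = Round(s_0, k_0) = 0x74FA0
s_2 = Round(s_1, k_1) = 0x15FD3
s_3 = Round(s_2, k_2) = 0xF5F2B
s_4 = Round(s_3, k_3) = 0x77454
s_5 = Round(s_4, k_4) = 0xB5FC3

0xF5F2B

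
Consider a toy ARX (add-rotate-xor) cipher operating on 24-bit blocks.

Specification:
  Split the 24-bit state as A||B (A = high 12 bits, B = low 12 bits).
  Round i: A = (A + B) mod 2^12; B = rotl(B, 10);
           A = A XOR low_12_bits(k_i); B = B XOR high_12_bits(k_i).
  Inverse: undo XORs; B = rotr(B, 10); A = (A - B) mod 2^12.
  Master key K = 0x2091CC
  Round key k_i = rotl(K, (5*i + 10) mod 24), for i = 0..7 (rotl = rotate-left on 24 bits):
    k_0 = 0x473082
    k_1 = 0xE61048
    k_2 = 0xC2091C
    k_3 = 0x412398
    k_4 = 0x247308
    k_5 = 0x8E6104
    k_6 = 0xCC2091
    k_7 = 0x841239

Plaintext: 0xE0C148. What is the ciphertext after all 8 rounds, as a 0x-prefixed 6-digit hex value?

s_0 = plaintext = 0xE0C148
s_1 = Round(s_0, k_0) = 0xFD6421
s_2 = Round(s_1, k_1) = 0x3BFB69
s_3 = Round(s_2, k_2) = 0x634AFA
s_4 = Round(s_3, k_3) = 0x2B6EAC
s_5 = Round(s_4, k_4) = 0x26A1EC
s_6 = Round(s_5, k_5) = 0x55289D
s_7 = Round(s_6, k_6) = 0xD7EAE5
s_8 = Round(s_7, k_7) = 0xA5AEF8

0xA5AEF8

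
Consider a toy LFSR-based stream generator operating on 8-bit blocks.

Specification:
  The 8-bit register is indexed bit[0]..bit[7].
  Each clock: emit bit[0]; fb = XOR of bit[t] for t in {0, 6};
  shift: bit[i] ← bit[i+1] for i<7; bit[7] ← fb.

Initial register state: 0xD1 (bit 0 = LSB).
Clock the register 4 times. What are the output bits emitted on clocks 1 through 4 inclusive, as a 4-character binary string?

reg_0 = 0xD1
clock 1: out=1, reg = 0x68
clock 2: out=0, reg = 0xB4
clock 3: out=0, reg = 0x5A
clock 4: out=0, reg = 0xAD

1000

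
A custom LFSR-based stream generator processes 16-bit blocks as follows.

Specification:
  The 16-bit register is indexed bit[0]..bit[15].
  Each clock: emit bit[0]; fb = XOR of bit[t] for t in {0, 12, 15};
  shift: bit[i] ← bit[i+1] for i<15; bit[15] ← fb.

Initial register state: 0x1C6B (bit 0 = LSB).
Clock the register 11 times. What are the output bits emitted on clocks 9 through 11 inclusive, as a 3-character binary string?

001

reg_0 = 0x1C6B
clock 1: out=1, reg = 0x0E35
clock 2: out=1, reg = 0x871A
clock 3: out=0, reg = 0xC38D
clock 4: out=1, reg = 0x61C6
clock 5: out=0, reg = 0x30E3
clock 6: out=1, reg = 0x1871
clock 7: out=1, reg = 0x0C38
clock 8: out=0, reg = 0x061C
clock 9: out=0, reg = 0x030E
clock 10: out=0, reg = 0x0187
clock 11: out=1, reg = 0x80C3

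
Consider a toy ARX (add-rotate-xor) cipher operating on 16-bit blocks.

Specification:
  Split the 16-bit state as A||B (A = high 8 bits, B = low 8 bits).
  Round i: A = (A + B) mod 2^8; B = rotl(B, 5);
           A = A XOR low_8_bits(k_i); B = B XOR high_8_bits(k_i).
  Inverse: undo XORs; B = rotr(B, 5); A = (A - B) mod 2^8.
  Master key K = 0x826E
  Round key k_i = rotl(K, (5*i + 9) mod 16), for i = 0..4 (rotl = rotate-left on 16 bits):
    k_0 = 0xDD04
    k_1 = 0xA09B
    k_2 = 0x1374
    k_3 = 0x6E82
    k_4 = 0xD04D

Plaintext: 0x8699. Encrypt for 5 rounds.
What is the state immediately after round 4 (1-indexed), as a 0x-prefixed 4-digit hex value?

0xB5F9

s_0 = plaintext = 0x8699
s_1 = Round(s_0, k_0) = 0x1BEE
s_2 = Round(s_1, k_1) = 0x927D
s_3 = Round(s_2, k_2) = 0x7BBC
s_4 = Round(s_3, k_3) = 0xB5F9
s_5 = Round(s_4, k_4) = 0xE3EF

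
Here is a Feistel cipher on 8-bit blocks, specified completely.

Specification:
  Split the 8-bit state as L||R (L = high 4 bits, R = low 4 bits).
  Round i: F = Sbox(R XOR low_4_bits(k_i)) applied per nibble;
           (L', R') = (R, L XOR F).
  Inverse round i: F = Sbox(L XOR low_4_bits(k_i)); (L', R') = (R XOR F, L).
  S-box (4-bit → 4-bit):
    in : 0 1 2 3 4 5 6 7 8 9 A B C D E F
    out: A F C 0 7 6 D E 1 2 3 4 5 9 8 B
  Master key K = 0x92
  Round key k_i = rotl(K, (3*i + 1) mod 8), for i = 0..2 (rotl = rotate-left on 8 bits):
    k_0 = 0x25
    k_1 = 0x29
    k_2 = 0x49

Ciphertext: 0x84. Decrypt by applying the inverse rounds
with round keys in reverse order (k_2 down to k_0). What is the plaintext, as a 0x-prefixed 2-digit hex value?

s_0 = ciphertext = 0x84
s_1 = InvRound(s_0, k_2) = 0xB8
s_2 = InvRound(s_1, k_1) = 0x4B
s_3 = InvRound(s_2, k_0) = 0x44

0x44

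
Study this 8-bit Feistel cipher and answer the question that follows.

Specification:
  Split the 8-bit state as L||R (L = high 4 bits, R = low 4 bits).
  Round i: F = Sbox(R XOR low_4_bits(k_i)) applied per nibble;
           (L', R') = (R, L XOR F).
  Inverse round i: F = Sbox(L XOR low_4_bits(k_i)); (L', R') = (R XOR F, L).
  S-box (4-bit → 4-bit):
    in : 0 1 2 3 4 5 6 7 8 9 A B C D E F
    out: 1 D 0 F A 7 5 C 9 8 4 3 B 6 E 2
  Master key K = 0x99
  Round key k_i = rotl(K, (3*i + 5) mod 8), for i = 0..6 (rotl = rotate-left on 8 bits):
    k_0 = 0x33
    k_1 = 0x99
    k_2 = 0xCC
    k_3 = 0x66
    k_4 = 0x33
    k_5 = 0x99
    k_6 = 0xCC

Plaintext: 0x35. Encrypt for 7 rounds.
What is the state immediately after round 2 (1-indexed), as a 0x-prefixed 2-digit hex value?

0x67

s_0 = plaintext = 0x35
s_1 = Round(s_0, k_0) = 0x56
s_2 = Round(s_1, k_1) = 0x67
s_3 = Round(s_2, k_2) = 0x75
s_4 = Round(s_3, k_3) = 0x58
s_5 = Round(s_4, k_4) = 0x86
s_6 = Round(s_5, k_5) = 0x6A
s_7 = Round(s_6, k_6) = 0xA3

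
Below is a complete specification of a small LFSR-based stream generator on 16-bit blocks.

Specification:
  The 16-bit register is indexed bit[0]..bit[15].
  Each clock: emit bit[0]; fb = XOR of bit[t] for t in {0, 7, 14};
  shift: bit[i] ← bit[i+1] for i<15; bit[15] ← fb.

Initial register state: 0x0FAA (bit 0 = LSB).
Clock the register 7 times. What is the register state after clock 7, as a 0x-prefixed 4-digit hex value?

reg_0 = 0x0FAA
clock 1: out=0, reg = 0x87D5
clock 2: out=1, reg = 0x43EA
clock 3: out=0, reg = 0x21F5
clock 4: out=1, reg = 0x10FA
clock 5: out=0, reg = 0x887D
clock 6: out=1, reg = 0xC43E
clock 7: out=0, reg = 0xE21F

0xE21F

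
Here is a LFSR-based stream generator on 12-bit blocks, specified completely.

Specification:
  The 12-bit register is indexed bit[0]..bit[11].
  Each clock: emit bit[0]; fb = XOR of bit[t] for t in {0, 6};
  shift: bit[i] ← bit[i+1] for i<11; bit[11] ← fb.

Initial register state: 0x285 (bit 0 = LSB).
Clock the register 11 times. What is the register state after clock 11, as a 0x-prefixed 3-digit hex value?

reg_0 = 0x285
clock 1: out=1, reg = 0x942
clock 2: out=0, reg = 0xCA1
clock 3: out=1, reg = 0xE50
clock 4: out=0, reg = 0xF28
clock 5: out=0, reg = 0x794
clock 6: out=0, reg = 0x3CA
clock 7: out=0, reg = 0x9E5
clock 8: out=1, reg = 0x4F2
clock 9: out=0, reg = 0xA79
clock 10: out=1, reg = 0x53C
clock 11: out=0, reg = 0x29E

0x29E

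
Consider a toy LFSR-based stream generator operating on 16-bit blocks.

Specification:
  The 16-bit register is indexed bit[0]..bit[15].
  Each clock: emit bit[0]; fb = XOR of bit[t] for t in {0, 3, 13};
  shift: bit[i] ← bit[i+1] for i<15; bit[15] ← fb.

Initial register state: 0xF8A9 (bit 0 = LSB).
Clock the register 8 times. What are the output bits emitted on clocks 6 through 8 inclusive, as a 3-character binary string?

101

reg_0 = 0xF8A9
clock 1: out=1, reg = 0xFC54
clock 2: out=0, reg = 0xFE2A
clock 3: out=0, reg = 0x7F15
clock 4: out=1, reg = 0x3F8A
clock 5: out=0, reg = 0x1FC5
clock 6: out=1, reg = 0x8FE2
clock 7: out=0, reg = 0x47F1
clock 8: out=1, reg = 0xA3F8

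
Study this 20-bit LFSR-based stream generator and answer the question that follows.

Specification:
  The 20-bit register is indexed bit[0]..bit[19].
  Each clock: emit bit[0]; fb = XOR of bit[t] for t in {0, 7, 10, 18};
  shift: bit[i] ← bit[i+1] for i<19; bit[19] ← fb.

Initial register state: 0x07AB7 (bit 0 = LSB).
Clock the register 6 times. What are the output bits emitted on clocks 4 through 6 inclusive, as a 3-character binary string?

011

reg_0 = 0x07AB7
clock 1: out=1, reg = 0x03D5B
clock 2: out=1, reg = 0x01EAD
clock 3: out=1, reg = 0x80F56
clock 4: out=0, reg = 0xC07AB
clock 5: out=1, reg = 0x603D5
clock 6: out=1, reg = 0xB01EA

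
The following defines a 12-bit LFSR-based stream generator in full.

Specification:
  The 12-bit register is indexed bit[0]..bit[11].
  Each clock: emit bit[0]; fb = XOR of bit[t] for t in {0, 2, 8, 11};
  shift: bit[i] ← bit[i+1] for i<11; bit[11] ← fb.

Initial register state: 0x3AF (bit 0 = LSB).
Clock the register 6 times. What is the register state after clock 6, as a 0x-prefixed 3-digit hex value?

reg_0 = 0x3AF
clock 1: out=1, reg = 0x9D7
clock 2: out=1, reg = 0x4EB
clock 3: out=1, reg = 0xA75
clock 4: out=1, reg = 0xD3A
clock 5: out=0, reg = 0x69D
clock 6: out=1, reg = 0x34E

0x34E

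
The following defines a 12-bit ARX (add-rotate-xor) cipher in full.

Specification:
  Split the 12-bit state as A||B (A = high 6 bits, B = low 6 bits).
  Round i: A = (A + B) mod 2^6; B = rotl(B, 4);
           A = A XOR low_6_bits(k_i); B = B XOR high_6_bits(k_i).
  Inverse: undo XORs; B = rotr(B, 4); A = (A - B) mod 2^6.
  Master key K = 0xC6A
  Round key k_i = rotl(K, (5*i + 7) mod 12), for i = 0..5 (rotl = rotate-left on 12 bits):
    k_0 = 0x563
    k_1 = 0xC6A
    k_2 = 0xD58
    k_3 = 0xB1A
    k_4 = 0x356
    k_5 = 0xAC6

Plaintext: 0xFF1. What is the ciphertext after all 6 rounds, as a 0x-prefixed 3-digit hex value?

s_0 = plaintext = 0xFF1
s_1 = Round(s_0, k_0) = 0x4C9
s_2 = Round(s_1, k_1) = 0xDA3
s_3 = Round(s_2, k_2) = 0x04D
s_4 = Round(s_3, k_3) = 0x53F
s_5 = Round(s_4, k_4) = 0x172
s_6 = Round(s_5, k_5) = 0xC47

0xC47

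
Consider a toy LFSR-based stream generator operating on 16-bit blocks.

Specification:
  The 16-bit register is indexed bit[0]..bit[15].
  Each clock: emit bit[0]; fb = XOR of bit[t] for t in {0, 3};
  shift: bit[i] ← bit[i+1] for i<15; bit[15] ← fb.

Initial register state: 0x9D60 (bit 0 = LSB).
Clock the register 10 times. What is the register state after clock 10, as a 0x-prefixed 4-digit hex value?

reg_0 = 0x9D60
clock 1: out=0, reg = 0x4EB0
clock 2: out=0, reg = 0x2758
clock 3: out=0, reg = 0x93AC
clock 4: out=0, reg = 0xC9D6
clock 5: out=0, reg = 0x64EB
clock 6: out=1, reg = 0x3275
clock 7: out=1, reg = 0x993A
clock 8: out=0, reg = 0xCC9D
clock 9: out=1, reg = 0x664E
clock 10: out=0, reg = 0xB327

0xB327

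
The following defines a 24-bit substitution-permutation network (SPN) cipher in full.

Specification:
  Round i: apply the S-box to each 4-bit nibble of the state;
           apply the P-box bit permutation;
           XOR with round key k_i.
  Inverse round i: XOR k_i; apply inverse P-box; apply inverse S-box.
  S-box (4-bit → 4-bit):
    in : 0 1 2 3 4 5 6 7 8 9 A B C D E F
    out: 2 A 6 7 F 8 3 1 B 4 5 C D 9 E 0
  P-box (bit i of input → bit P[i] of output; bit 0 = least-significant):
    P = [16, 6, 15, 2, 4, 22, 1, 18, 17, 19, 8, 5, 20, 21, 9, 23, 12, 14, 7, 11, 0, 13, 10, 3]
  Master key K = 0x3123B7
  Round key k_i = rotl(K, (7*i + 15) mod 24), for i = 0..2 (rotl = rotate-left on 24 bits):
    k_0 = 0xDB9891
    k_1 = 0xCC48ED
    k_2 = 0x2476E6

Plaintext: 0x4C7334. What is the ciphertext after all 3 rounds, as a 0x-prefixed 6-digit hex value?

0x36A9A5

s_0 = plaintext = 0x4C7334
s_1 = Round(s_0, k_0) = 0x80254E
s_2 = Round(s_1, k_1) = 0xA8AA92
s_3 = Round(s_2, k_2) = 0x36A9A5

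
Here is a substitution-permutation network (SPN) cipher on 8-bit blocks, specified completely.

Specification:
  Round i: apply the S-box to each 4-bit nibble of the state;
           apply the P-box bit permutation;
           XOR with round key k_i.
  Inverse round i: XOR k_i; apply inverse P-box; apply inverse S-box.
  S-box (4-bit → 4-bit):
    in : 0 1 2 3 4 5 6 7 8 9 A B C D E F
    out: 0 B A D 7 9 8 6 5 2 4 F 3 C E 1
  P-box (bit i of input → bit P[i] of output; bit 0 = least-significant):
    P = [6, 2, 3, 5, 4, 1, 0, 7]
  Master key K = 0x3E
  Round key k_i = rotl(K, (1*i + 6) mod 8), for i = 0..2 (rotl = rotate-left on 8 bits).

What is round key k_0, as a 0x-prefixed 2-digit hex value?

0x8F

K = 0x3E
k_0 = rotl(K, (1*0+6) mod 8) = rotl(K, 6) = 0x8F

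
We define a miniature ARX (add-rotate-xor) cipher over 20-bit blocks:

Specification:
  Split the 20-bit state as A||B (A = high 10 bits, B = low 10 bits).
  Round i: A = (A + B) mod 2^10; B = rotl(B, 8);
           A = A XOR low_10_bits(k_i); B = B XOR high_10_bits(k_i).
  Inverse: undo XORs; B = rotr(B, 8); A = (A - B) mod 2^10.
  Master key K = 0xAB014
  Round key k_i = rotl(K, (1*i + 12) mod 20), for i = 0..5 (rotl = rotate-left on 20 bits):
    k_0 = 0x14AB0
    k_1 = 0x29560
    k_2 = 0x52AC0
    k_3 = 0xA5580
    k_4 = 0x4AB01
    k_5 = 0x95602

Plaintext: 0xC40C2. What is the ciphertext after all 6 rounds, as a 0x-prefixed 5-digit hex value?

0xF3125

s_0 = plaintext = 0xC40C2
s_1 = Round(s_0, k_0) = 0x58A62
s_2 = Round(s_1, k_1) = 0xA923D
s_3 = Round(s_2, k_2) = 0x884C5
s_4 = Round(s_3, k_3) = 0xD9BA4
s_5 = Round(s_4, k_4) = 0x02DC3
s_6 = Round(s_5, k_5) = 0xF3125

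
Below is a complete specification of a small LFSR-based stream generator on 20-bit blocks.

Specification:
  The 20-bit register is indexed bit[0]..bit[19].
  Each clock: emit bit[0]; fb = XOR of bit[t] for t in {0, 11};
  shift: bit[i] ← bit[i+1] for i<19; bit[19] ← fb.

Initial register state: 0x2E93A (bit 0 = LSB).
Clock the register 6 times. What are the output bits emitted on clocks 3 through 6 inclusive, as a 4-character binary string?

0111

reg_0 = 0x2E93A
clock 1: out=0, reg = 0x9749D
clock 2: out=1, reg = 0xCBA4E
clock 3: out=0, reg = 0xE5D27
clock 4: out=1, reg = 0x72E93
clock 5: out=1, reg = 0x39749
clock 6: out=1, reg = 0x9CBA4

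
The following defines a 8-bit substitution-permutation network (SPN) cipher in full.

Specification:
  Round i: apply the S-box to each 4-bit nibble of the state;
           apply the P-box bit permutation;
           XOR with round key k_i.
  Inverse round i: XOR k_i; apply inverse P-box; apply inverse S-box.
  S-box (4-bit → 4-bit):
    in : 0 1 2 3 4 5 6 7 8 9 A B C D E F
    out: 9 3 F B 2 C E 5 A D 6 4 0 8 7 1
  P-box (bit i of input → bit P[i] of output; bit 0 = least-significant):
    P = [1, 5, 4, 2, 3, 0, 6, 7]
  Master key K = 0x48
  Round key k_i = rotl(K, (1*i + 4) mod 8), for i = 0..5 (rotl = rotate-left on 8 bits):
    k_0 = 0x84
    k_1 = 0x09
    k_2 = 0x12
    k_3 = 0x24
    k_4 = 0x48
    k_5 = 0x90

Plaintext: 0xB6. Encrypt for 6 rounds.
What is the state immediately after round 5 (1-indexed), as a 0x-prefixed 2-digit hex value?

s_0 = plaintext = 0xB6
s_1 = Round(s_0, k_0) = 0xF0
s_2 = Round(s_1, k_1) = 0x07
s_3 = Round(s_2, k_2) = 0x88
s_4 = Round(s_3, k_3) = 0x81
s_5 = Round(s_4, k_4) = 0xEB
s_6 = Round(s_5, k_5) = 0xC9

0xEB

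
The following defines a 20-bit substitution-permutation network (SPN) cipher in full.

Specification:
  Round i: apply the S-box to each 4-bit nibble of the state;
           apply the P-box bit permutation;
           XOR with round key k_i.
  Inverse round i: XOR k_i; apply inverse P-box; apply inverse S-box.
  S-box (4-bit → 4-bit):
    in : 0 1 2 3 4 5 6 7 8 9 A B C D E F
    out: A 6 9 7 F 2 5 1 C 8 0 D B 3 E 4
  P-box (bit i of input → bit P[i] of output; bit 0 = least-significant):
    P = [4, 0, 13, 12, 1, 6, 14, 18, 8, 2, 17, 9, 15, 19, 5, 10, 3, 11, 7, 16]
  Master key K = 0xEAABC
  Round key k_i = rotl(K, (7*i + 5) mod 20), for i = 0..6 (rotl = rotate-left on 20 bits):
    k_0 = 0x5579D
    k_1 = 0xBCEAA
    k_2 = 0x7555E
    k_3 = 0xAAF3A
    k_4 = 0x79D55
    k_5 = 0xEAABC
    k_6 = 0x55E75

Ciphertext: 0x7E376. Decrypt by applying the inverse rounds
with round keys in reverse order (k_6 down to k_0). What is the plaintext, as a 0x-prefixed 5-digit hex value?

s_0 = ciphertext = 0x7E376
s_1 = InvRound(s_0, k_6) = 0x5267E
s_2 = InvRound(s_1, k_5) = 0xECFDA
s_3 = InvRound(s_2, k_4) = 0xB5060
s_4 = InvRound(s_3, k_3) = 0xC223B
s_5 = InvRound(s_4, k_2) = 0x9E41E
s_6 = InvRound(s_5, k_1) = 0x1FEA6
s_7 = InvRound(s_6, k_0) = 0xD6723

0xD6723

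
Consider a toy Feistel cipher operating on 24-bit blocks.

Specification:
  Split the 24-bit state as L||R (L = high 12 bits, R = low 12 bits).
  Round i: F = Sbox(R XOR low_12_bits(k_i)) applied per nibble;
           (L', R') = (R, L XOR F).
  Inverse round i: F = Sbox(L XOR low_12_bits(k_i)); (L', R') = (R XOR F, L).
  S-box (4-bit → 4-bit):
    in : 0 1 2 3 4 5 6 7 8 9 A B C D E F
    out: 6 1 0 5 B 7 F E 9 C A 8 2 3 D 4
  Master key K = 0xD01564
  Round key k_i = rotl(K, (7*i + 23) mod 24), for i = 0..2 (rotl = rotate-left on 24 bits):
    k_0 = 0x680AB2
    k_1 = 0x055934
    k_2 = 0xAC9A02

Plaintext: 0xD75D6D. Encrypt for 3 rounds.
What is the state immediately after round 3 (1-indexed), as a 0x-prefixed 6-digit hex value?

0x78A0D8

s_0 = plaintext = 0xD75D6D
s_1 = Round(s_0, k_0) = 0xD6D341
s_2 = Round(s_1, k_1) = 0x34178A
s_3 = Round(s_2, k_2) = 0x78A0D8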